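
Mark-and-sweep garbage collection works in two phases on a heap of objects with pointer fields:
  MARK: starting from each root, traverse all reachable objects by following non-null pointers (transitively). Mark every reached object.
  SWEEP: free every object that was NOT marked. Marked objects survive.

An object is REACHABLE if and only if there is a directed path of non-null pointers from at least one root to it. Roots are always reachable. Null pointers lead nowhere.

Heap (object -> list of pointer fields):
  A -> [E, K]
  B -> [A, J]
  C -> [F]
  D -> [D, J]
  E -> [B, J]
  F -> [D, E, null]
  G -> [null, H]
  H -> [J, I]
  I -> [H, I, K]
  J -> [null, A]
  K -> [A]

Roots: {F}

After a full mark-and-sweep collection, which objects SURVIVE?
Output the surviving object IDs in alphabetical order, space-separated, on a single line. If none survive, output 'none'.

Roots: F
Mark F: refs=D E null, marked=F
Mark D: refs=D J, marked=D F
Mark E: refs=B J, marked=D E F
Mark J: refs=null A, marked=D E F J
Mark B: refs=A J, marked=B D E F J
Mark A: refs=E K, marked=A B D E F J
Mark K: refs=A, marked=A B D E F J K
Unmarked (collected): C G H I

Answer: A B D E F J K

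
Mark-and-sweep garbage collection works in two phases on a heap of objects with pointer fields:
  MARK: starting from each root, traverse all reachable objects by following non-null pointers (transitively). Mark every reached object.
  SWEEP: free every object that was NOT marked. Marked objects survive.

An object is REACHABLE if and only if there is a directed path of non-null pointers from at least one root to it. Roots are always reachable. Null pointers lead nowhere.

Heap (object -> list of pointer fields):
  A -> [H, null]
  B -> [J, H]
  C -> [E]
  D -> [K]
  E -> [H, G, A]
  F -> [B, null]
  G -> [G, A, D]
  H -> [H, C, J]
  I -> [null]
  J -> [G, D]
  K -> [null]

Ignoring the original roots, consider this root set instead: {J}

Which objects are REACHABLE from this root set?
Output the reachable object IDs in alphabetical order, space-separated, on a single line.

Roots: J
Mark J: refs=G D, marked=J
Mark G: refs=G A D, marked=G J
Mark D: refs=K, marked=D G J
Mark A: refs=H null, marked=A D G J
Mark K: refs=null, marked=A D G J K
Mark H: refs=H C J, marked=A D G H J K
Mark C: refs=E, marked=A C D G H J K
Mark E: refs=H G A, marked=A C D E G H J K
Unmarked (collected): B F I

Answer: A C D E G H J K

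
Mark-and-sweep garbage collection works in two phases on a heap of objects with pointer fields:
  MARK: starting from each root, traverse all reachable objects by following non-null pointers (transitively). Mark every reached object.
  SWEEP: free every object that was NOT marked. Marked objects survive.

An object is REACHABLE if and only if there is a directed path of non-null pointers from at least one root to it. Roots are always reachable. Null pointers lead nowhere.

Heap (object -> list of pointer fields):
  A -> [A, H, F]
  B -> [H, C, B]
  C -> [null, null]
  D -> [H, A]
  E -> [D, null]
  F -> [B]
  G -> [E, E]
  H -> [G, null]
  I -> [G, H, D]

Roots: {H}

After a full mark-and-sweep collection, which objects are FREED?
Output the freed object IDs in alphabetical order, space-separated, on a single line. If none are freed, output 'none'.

Roots: H
Mark H: refs=G null, marked=H
Mark G: refs=E E, marked=G H
Mark E: refs=D null, marked=E G H
Mark D: refs=H A, marked=D E G H
Mark A: refs=A H F, marked=A D E G H
Mark F: refs=B, marked=A D E F G H
Mark B: refs=H C B, marked=A B D E F G H
Mark C: refs=null null, marked=A B C D E F G H
Unmarked (collected): I

Answer: I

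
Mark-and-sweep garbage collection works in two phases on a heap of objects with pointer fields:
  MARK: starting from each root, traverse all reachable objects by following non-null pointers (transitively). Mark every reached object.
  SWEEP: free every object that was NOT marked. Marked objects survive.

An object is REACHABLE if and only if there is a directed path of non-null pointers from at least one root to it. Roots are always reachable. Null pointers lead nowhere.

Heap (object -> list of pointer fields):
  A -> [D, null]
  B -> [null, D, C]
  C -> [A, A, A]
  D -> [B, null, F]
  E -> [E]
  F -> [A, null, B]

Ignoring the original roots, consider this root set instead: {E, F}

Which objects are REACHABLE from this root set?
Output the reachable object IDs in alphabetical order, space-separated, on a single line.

Answer: A B C D E F

Derivation:
Roots: E F
Mark E: refs=E, marked=E
Mark F: refs=A null B, marked=E F
Mark A: refs=D null, marked=A E F
Mark B: refs=null D C, marked=A B E F
Mark D: refs=B null F, marked=A B D E F
Mark C: refs=A A A, marked=A B C D E F
Unmarked (collected): (none)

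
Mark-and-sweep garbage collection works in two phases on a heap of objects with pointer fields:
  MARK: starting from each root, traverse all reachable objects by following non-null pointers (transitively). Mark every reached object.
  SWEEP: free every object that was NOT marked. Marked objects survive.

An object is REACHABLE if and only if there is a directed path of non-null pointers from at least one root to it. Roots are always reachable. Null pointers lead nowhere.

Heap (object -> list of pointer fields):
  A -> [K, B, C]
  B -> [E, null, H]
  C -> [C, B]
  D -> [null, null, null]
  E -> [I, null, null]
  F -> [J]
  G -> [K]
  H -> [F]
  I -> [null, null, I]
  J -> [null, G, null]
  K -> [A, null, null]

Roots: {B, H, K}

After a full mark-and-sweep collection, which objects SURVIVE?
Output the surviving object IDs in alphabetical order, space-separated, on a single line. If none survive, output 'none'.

Roots: B H K
Mark B: refs=E null H, marked=B
Mark H: refs=F, marked=B H
Mark K: refs=A null null, marked=B H K
Mark E: refs=I null null, marked=B E H K
Mark F: refs=J, marked=B E F H K
Mark A: refs=K B C, marked=A B E F H K
Mark I: refs=null null I, marked=A B E F H I K
Mark J: refs=null G null, marked=A B E F H I J K
Mark C: refs=C B, marked=A B C E F H I J K
Mark G: refs=K, marked=A B C E F G H I J K
Unmarked (collected): D

Answer: A B C E F G H I J K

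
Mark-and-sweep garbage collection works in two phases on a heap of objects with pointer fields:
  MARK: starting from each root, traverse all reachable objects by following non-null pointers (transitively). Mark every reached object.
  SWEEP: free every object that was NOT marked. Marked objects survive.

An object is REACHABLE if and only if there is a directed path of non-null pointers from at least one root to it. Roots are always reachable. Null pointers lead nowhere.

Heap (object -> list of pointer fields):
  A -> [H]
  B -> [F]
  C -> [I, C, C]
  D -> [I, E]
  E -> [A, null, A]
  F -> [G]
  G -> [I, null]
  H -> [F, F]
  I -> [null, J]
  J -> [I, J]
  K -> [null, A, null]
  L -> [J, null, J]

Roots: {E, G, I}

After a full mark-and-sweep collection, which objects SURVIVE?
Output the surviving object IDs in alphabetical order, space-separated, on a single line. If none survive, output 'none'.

Answer: A E F G H I J

Derivation:
Roots: E G I
Mark E: refs=A null A, marked=E
Mark G: refs=I null, marked=E G
Mark I: refs=null J, marked=E G I
Mark A: refs=H, marked=A E G I
Mark J: refs=I J, marked=A E G I J
Mark H: refs=F F, marked=A E G H I J
Mark F: refs=G, marked=A E F G H I J
Unmarked (collected): B C D K L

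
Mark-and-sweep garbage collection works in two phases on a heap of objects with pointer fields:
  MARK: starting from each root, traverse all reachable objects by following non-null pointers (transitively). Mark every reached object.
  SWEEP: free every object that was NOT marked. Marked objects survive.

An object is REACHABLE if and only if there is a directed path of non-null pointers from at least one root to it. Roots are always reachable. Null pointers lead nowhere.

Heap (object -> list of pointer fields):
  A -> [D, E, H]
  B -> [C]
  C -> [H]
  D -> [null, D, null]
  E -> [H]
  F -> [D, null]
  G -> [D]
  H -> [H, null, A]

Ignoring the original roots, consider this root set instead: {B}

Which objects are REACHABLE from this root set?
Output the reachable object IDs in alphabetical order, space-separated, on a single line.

Roots: B
Mark B: refs=C, marked=B
Mark C: refs=H, marked=B C
Mark H: refs=H null A, marked=B C H
Mark A: refs=D E H, marked=A B C H
Mark D: refs=null D null, marked=A B C D H
Mark E: refs=H, marked=A B C D E H
Unmarked (collected): F G

Answer: A B C D E H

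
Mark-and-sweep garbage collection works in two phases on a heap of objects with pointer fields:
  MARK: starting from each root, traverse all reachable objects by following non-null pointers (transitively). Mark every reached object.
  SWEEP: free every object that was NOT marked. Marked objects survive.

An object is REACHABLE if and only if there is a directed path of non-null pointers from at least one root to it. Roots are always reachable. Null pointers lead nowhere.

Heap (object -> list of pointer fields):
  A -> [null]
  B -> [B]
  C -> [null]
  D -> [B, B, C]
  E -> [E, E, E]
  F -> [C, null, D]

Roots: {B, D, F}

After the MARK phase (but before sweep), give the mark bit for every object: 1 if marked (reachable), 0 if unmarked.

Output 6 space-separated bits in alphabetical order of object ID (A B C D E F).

Roots: B D F
Mark B: refs=B, marked=B
Mark D: refs=B B C, marked=B D
Mark F: refs=C null D, marked=B D F
Mark C: refs=null, marked=B C D F
Unmarked (collected): A E

Answer: 0 1 1 1 0 1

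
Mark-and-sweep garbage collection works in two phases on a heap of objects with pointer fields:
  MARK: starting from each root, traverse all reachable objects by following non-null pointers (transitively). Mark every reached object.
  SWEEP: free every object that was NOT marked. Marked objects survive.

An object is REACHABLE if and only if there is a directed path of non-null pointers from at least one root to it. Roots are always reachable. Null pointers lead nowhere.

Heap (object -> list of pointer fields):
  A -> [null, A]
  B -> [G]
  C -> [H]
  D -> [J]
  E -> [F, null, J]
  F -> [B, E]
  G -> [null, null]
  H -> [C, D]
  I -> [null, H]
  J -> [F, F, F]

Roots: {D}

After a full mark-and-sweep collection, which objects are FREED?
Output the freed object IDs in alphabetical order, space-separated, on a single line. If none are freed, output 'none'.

Roots: D
Mark D: refs=J, marked=D
Mark J: refs=F F F, marked=D J
Mark F: refs=B E, marked=D F J
Mark B: refs=G, marked=B D F J
Mark E: refs=F null J, marked=B D E F J
Mark G: refs=null null, marked=B D E F G J
Unmarked (collected): A C H I

Answer: A C H I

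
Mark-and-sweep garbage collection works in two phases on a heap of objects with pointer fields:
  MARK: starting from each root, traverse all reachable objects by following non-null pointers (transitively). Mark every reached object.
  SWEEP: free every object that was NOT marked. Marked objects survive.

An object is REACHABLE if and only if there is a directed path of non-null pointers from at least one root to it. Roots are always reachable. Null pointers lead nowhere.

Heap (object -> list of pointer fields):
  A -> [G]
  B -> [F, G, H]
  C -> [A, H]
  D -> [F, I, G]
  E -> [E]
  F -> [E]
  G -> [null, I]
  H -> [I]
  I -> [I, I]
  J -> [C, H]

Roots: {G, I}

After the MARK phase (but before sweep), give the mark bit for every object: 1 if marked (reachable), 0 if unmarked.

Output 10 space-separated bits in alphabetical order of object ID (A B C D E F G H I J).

Answer: 0 0 0 0 0 0 1 0 1 0

Derivation:
Roots: G I
Mark G: refs=null I, marked=G
Mark I: refs=I I, marked=G I
Unmarked (collected): A B C D E F H J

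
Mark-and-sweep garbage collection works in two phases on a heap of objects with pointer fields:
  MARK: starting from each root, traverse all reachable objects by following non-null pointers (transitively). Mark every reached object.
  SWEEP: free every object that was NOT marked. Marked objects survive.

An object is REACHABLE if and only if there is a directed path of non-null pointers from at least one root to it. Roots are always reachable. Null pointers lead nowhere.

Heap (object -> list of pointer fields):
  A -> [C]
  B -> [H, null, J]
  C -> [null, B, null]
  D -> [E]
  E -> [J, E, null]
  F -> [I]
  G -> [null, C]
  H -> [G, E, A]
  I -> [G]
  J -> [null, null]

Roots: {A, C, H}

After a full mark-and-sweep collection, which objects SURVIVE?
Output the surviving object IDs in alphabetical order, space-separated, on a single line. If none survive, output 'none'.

Roots: A C H
Mark A: refs=C, marked=A
Mark C: refs=null B null, marked=A C
Mark H: refs=G E A, marked=A C H
Mark B: refs=H null J, marked=A B C H
Mark G: refs=null C, marked=A B C G H
Mark E: refs=J E null, marked=A B C E G H
Mark J: refs=null null, marked=A B C E G H J
Unmarked (collected): D F I

Answer: A B C E G H J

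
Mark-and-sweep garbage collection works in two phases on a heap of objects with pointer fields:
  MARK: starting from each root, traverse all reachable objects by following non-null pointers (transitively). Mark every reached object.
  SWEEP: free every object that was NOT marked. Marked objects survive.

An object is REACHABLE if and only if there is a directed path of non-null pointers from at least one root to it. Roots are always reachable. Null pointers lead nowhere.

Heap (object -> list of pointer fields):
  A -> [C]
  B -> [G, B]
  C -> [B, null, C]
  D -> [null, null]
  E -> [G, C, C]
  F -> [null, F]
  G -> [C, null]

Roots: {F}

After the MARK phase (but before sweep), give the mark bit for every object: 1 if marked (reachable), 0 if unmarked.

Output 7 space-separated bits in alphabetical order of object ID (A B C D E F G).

Roots: F
Mark F: refs=null F, marked=F
Unmarked (collected): A B C D E G

Answer: 0 0 0 0 0 1 0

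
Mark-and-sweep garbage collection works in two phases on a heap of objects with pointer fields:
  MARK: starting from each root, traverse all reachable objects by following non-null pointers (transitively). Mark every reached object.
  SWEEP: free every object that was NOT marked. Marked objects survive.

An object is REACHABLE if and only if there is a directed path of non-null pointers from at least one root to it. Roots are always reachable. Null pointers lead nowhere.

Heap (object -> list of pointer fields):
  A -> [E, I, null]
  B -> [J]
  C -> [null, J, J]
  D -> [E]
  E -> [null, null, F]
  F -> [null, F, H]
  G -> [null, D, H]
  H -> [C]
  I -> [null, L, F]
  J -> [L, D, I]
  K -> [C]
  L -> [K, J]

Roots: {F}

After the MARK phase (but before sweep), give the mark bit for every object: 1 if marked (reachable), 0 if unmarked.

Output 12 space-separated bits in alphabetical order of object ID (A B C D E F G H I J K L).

Answer: 0 0 1 1 1 1 0 1 1 1 1 1

Derivation:
Roots: F
Mark F: refs=null F H, marked=F
Mark H: refs=C, marked=F H
Mark C: refs=null J J, marked=C F H
Mark J: refs=L D I, marked=C F H J
Mark L: refs=K J, marked=C F H J L
Mark D: refs=E, marked=C D F H J L
Mark I: refs=null L F, marked=C D F H I J L
Mark K: refs=C, marked=C D F H I J K L
Mark E: refs=null null F, marked=C D E F H I J K L
Unmarked (collected): A B G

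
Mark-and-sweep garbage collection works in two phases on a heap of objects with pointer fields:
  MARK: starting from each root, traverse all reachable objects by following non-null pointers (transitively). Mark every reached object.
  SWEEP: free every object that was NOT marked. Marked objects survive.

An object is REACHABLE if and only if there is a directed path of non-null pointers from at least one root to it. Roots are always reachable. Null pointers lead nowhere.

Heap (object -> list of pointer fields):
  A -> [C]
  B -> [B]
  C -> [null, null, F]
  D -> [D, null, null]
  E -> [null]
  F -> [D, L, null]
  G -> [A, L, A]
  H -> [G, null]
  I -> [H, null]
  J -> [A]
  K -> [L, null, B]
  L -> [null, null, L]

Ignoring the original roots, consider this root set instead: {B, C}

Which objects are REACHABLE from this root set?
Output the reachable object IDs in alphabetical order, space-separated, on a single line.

Answer: B C D F L

Derivation:
Roots: B C
Mark B: refs=B, marked=B
Mark C: refs=null null F, marked=B C
Mark F: refs=D L null, marked=B C F
Mark D: refs=D null null, marked=B C D F
Mark L: refs=null null L, marked=B C D F L
Unmarked (collected): A E G H I J K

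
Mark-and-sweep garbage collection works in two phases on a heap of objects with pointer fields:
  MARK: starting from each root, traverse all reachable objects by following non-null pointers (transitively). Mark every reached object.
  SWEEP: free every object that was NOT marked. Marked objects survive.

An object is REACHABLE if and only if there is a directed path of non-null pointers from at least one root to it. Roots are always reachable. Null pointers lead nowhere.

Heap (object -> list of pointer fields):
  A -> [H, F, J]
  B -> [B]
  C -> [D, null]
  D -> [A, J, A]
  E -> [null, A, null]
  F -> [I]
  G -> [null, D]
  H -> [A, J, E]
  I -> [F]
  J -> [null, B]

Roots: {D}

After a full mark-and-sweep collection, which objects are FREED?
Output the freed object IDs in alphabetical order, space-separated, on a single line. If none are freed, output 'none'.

Answer: C G

Derivation:
Roots: D
Mark D: refs=A J A, marked=D
Mark A: refs=H F J, marked=A D
Mark J: refs=null B, marked=A D J
Mark H: refs=A J E, marked=A D H J
Mark F: refs=I, marked=A D F H J
Mark B: refs=B, marked=A B D F H J
Mark E: refs=null A null, marked=A B D E F H J
Mark I: refs=F, marked=A B D E F H I J
Unmarked (collected): C G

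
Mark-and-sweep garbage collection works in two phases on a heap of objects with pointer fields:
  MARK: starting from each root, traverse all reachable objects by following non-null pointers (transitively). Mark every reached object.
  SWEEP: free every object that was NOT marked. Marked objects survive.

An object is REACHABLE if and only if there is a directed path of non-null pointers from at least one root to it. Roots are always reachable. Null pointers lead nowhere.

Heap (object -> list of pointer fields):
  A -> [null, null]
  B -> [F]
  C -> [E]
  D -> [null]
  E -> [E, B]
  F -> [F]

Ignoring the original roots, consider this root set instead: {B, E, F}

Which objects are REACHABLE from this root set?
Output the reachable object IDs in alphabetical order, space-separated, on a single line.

Answer: B E F

Derivation:
Roots: B E F
Mark B: refs=F, marked=B
Mark E: refs=E B, marked=B E
Mark F: refs=F, marked=B E F
Unmarked (collected): A C D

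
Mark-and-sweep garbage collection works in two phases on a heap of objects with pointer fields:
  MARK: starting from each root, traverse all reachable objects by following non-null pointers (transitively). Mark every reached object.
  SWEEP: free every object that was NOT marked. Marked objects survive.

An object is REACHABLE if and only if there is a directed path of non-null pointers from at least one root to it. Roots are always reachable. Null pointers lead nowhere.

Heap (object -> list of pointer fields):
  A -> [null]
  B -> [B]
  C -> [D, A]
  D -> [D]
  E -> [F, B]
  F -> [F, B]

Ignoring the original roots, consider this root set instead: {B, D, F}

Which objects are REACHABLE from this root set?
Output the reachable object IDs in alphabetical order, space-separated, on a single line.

Roots: B D F
Mark B: refs=B, marked=B
Mark D: refs=D, marked=B D
Mark F: refs=F B, marked=B D F
Unmarked (collected): A C E

Answer: B D F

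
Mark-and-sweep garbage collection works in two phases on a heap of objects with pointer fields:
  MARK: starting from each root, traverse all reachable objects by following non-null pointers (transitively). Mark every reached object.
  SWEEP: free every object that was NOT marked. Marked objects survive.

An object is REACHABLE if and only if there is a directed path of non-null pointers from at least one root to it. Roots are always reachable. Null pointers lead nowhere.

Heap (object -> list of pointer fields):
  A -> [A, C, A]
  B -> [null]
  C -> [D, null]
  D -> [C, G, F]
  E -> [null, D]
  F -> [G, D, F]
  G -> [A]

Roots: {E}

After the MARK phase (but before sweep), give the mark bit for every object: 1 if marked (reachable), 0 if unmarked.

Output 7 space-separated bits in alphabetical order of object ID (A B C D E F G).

Answer: 1 0 1 1 1 1 1

Derivation:
Roots: E
Mark E: refs=null D, marked=E
Mark D: refs=C G F, marked=D E
Mark C: refs=D null, marked=C D E
Mark G: refs=A, marked=C D E G
Mark F: refs=G D F, marked=C D E F G
Mark A: refs=A C A, marked=A C D E F G
Unmarked (collected): B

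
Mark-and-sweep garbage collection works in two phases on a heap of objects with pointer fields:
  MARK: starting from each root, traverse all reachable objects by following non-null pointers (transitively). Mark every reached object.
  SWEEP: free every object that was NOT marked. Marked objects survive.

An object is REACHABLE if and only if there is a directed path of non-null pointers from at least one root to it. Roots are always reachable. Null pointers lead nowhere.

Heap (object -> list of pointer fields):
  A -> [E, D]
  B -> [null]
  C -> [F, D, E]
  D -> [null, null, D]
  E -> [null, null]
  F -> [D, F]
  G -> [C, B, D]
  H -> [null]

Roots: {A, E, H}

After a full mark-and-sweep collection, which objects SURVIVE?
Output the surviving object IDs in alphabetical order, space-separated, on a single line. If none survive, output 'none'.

Answer: A D E H

Derivation:
Roots: A E H
Mark A: refs=E D, marked=A
Mark E: refs=null null, marked=A E
Mark H: refs=null, marked=A E H
Mark D: refs=null null D, marked=A D E H
Unmarked (collected): B C F G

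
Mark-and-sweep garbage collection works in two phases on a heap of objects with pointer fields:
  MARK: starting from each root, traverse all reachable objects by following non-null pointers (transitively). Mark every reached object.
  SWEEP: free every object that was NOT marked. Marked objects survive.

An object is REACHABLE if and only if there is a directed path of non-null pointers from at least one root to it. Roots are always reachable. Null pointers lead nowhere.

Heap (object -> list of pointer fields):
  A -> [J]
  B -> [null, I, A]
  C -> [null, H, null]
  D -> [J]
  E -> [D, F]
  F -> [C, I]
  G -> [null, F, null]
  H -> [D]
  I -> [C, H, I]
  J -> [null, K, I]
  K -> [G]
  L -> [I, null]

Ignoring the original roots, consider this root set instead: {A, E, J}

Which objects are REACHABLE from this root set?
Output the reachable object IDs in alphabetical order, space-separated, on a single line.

Answer: A C D E F G H I J K

Derivation:
Roots: A E J
Mark A: refs=J, marked=A
Mark E: refs=D F, marked=A E
Mark J: refs=null K I, marked=A E J
Mark D: refs=J, marked=A D E J
Mark F: refs=C I, marked=A D E F J
Mark K: refs=G, marked=A D E F J K
Mark I: refs=C H I, marked=A D E F I J K
Mark C: refs=null H null, marked=A C D E F I J K
Mark G: refs=null F null, marked=A C D E F G I J K
Mark H: refs=D, marked=A C D E F G H I J K
Unmarked (collected): B L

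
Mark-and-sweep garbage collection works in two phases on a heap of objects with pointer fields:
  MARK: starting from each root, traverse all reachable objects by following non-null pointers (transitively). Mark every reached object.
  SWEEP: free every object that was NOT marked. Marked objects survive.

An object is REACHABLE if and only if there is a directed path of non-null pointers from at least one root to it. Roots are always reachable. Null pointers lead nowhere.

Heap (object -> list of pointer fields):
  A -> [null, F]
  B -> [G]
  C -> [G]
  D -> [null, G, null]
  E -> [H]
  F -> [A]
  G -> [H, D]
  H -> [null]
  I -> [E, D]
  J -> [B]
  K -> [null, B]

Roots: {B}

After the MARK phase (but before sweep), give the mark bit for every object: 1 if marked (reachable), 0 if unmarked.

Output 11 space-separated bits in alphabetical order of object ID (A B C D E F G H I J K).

Roots: B
Mark B: refs=G, marked=B
Mark G: refs=H D, marked=B G
Mark H: refs=null, marked=B G H
Mark D: refs=null G null, marked=B D G H
Unmarked (collected): A C E F I J K

Answer: 0 1 0 1 0 0 1 1 0 0 0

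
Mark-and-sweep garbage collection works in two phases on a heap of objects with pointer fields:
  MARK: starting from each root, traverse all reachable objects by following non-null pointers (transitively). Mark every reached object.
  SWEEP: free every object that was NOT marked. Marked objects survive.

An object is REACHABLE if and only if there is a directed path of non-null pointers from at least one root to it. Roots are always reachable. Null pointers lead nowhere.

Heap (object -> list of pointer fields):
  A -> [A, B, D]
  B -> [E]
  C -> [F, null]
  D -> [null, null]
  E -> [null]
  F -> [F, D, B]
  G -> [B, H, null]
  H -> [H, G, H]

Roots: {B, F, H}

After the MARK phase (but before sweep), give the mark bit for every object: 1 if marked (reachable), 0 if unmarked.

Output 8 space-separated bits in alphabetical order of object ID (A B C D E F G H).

Roots: B F H
Mark B: refs=E, marked=B
Mark F: refs=F D B, marked=B F
Mark H: refs=H G H, marked=B F H
Mark E: refs=null, marked=B E F H
Mark D: refs=null null, marked=B D E F H
Mark G: refs=B H null, marked=B D E F G H
Unmarked (collected): A C

Answer: 0 1 0 1 1 1 1 1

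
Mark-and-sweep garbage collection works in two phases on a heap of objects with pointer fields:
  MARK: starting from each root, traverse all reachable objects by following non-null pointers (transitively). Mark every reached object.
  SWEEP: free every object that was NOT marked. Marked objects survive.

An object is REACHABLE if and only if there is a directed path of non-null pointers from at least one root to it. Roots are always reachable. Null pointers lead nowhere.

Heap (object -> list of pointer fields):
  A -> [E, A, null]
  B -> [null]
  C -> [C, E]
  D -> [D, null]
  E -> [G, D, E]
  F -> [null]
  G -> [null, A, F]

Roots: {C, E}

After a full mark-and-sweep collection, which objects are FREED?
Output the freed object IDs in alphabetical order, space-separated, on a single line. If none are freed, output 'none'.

Answer: B

Derivation:
Roots: C E
Mark C: refs=C E, marked=C
Mark E: refs=G D E, marked=C E
Mark G: refs=null A F, marked=C E G
Mark D: refs=D null, marked=C D E G
Mark A: refs=E A null, marked=A C D E G
Mark F: refs=null, marked=A C D E F G
Unmarked (collected): B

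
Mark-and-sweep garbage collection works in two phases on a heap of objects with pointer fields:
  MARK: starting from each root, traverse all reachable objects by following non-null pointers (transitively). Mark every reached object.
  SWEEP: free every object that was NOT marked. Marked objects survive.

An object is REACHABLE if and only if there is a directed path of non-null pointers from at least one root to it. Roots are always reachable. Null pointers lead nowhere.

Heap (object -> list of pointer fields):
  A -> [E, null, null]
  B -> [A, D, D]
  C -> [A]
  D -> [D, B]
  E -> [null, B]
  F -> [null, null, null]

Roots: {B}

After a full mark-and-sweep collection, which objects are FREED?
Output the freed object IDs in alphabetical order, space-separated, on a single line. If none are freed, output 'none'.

Answer: C F

Derivation:
Roots: B
Mark B: refs=A D D, marked=B
Mark A: refs=E null null, marked=A B
Mark D: refs=D B, marked=A B D
Mark E: refs=null B, marked=A B D E
Unmarked (collected): C F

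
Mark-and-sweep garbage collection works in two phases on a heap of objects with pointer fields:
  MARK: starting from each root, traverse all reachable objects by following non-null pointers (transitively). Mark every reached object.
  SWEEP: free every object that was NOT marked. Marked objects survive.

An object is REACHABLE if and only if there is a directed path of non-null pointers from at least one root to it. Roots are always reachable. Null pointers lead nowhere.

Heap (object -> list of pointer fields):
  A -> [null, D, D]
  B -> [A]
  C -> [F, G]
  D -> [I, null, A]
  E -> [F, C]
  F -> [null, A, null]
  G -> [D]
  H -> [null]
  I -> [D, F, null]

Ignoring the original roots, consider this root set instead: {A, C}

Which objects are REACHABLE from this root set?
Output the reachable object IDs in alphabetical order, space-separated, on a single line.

Roots: A C
Mark A: refs=null D D, marked=A
Mark C: refs=F G, marked=A C
Mark D: refs=I null A, marked=A C D
Mark F: refs=null A null, marked=A C D F
Mark G: refs=D, marked=A C D F G
Mark I: refs=D F null, marked=A C D F G I
Unmarked (collected): B E H

Answer: A C D F G I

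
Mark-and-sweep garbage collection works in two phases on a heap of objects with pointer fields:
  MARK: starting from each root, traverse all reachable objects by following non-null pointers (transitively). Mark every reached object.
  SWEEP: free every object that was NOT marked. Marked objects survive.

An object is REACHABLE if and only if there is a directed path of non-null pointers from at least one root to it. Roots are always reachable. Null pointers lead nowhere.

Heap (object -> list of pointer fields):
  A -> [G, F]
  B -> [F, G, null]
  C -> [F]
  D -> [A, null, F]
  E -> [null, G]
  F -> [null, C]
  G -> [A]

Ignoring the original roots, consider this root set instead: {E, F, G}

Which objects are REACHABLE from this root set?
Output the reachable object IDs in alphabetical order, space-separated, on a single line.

Roots: E F G
Mark E: refs=null G, marked=E
Mark F: refs=null C, marked=E F
Mark G: refs=A, marked=E F G
Mark C: refs=F, marked=C E F G
Mark A: refs=G F, marked=A C E F G
Unmarked (collected): B D

Answer: A C E F G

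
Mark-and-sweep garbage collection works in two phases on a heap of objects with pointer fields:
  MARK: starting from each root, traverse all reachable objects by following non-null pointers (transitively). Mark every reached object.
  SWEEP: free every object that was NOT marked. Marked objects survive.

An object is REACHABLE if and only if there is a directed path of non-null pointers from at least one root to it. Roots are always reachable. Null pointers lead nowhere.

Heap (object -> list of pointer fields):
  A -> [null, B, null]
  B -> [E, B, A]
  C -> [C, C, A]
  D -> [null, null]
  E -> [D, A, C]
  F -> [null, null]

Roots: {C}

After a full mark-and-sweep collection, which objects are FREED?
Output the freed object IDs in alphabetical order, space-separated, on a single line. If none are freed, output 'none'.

Answer: F

Derivation:
Roots: C
Mark C: refs=C C A, marked=C
Mark A: refs=null B null, marked=A C
Mark B: refs=E B A, marked=A B C
Mark E: refs=D A C, marked=A B C E
Mark D: refs=null null, marked=A B C D E
Unmarked (collected): F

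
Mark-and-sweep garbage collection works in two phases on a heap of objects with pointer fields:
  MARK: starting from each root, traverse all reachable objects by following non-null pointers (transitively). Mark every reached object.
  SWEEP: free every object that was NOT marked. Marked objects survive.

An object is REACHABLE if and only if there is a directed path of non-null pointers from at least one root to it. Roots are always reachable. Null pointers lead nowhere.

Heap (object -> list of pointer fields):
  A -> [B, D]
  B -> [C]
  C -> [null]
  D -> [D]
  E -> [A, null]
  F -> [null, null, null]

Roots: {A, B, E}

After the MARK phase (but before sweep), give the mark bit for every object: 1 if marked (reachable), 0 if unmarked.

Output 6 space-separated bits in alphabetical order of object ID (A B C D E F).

Roots: A B E
Mark A: refs=B D, marked=A
Mark B: refs=C, marked=A B
Mark E: refs=A null, marked=A B E
Mark D: refs=D, marked=A B D E
Mark C: refs=null, marked=A B C D E
Unmarked (collected): F

Answer: 1 1 1 1 1 0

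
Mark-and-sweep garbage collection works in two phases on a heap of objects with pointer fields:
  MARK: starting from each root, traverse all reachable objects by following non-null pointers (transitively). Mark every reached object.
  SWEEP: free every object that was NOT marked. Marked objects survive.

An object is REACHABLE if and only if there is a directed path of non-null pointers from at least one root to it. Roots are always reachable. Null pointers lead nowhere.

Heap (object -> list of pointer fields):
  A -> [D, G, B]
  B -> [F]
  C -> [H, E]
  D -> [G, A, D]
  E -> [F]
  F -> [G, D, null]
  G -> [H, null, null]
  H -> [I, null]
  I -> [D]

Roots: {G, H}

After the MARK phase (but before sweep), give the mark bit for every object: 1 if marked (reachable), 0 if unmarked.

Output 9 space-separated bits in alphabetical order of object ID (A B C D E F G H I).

Answer: 1 1 0 1 0 1 1 1 1

Derivation:
Roots: G H
Mark G: refs=H null null, marked=G
Mark H: refs=I null, marked=G H
Mark I: refs=D, marked=G H I
Mark D: refs=G A D, marked=D G H I
Mark A: refs=D G B, marked=A D G H I
Mark B: refs=F, marked=A B D G H I
Mark F: refs=G D null, marked=A B D F G H I
Unmarked (collected): C E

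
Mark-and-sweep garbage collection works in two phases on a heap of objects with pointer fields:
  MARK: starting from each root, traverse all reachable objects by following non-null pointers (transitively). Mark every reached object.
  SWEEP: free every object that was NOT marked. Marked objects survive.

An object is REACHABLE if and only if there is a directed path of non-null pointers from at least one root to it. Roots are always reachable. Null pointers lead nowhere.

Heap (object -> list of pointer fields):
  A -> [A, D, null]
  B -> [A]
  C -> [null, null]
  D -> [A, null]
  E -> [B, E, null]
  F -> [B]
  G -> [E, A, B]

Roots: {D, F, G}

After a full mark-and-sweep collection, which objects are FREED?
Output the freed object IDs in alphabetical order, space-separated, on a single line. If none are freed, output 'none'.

Answer: C

Derivation:
Roots: D F G
Mark D: refs=A null, marked=D
Mark F: refs=B, marked=D F
Mark G: refs=E A B, marked=D F G
Mark A: refs=A D null, marked=A D F G
Mark B: refs=A, marked=A B D F G
Mark E: refs=B E null, marked=A B D E F G
Unmarked (collected): C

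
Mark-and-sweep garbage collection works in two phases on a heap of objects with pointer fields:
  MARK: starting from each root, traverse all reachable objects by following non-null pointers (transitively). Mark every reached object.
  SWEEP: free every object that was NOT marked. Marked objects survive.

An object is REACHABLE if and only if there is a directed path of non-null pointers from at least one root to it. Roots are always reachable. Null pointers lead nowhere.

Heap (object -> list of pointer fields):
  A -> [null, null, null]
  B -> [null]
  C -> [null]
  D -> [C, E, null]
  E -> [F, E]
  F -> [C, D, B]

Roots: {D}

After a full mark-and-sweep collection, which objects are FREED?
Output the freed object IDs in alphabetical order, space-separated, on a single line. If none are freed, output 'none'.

Answer: A

Derivation:
Roots: D
Mark D: refs=C E null, marked=D
Mark C: refs=null, marked=C D
Mark E: refs=F E, marked=C D E
Mark F: refs=C D B, marked=C D E F
Mark B: refs=null, marked=B C D E F
Unmarked (collected): A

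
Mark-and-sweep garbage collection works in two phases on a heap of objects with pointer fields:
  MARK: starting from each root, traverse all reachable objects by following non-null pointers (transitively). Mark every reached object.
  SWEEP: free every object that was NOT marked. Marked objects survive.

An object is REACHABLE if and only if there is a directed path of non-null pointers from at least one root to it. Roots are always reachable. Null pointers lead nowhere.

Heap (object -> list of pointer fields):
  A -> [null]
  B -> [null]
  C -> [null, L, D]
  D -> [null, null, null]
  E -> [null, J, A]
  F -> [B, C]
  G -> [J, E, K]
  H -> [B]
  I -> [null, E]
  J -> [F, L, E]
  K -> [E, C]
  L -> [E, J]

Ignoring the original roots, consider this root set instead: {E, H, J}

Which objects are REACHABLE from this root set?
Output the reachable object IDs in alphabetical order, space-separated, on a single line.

Answer: A B C D E F H J L

Derivation:
Roots: E H J
Mark E: refs=null J A, marked=E
Mark H: refs=B, marked=E H
Mark J: refs=F L E, marked=E H J
Mark A: refs=null, marked=A E H J
Mark B: refs=null, marked=A B E H J
Mark F: refs=B C, marked=A B E F H J
Mark L: refs=E J, marked=A B E F H J L
Mark C: refs=null L D, marked=A B C E F H J L
Mark D: refs=null null null, marked=A B C D E F H J L
Unmarked (collected): G I K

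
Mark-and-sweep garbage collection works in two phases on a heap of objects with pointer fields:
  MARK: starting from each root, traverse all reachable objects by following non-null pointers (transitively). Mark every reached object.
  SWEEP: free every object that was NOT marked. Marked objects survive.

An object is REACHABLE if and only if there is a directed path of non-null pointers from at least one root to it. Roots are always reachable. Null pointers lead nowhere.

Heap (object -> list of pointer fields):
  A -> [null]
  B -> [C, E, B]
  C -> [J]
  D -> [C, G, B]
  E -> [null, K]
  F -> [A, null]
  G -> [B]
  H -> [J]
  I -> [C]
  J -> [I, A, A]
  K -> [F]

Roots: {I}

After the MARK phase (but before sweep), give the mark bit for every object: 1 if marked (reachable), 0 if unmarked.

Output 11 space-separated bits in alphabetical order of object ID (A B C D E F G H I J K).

Answer: 1 0 1 0 0 0 0 0 1 1 0

Derivation:
Roots: I
Mark I: refs=C, marked=I
Mark C: refs=J, marked=C I
Mark J: refs=I A A, marked=C I J
Mark A: refs=null, marked=A C I J
Unmarked (collected): B D E F G H K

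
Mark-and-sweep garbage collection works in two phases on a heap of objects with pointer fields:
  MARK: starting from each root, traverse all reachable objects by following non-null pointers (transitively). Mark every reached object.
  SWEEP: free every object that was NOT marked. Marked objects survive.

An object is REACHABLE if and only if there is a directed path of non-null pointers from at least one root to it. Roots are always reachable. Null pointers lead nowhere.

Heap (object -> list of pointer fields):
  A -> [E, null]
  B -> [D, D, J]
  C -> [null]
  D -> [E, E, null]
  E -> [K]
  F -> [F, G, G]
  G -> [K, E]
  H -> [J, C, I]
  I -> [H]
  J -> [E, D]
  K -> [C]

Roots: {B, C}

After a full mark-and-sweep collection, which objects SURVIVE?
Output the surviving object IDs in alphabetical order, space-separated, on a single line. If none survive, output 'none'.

Roots: B C
Mark B: refs=D D J, marked=B
Mark C: refs=null, marked=B C
Mark D: refs=E E null, marked=B C D
Mark J: refs=E D, marked=B C D J
Mark E: refs=K, marked=B C D E J
Mark K: refs=C, marked=B C D E J K
Unmarked (collected): A F G H I

Answer: B C D E J K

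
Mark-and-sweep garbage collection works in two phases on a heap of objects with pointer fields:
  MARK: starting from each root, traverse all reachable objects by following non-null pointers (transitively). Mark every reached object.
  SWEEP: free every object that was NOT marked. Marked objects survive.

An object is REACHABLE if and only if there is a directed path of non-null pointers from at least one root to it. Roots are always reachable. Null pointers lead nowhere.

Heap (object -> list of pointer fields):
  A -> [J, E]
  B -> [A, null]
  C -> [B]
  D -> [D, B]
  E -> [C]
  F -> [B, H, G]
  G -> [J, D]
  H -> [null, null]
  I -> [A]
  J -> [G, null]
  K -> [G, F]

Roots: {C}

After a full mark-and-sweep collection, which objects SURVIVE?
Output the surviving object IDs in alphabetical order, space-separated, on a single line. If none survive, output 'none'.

Roots: C
Mark C: refs=B, marked=C
Mark B: refs=A null, marked=B C
Mark A: refs=J E, marked=A B C
Mark J: refs=G null, marked=A B C J
Mark E: refs=C, marked=A B C E J
Mark G: refs=J D, marked=A B C E G J
Mark D: refs=D B, marked=A B C D E G J
Unmarked (collected): F H I K

Answer: A B C D E G J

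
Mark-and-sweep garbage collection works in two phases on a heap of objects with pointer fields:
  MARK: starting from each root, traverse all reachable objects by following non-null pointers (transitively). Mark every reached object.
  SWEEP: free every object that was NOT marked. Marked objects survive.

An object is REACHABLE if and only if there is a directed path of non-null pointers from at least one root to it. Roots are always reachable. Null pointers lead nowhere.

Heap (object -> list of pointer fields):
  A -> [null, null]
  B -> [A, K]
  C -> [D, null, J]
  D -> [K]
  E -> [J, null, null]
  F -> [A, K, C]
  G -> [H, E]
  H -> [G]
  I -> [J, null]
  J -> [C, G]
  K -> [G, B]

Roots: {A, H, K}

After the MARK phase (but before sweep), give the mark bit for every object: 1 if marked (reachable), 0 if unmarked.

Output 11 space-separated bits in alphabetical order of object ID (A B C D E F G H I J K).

Answer: 1 1 1 1 1 0 1 1 0 1 1

Derivation:
Roots: A H K
Mark A: refs=null null, marked=A
Mark H: refs=G, marked=A H
Mark K: refs=G B, marked=A H K
Mark G: refs=H E, marked=A G H K
Mark B: refs=A K, marked=A B G H K
Mark E: refs=J null null, marked=A B E G H K
Mark J: refs=C G, marked=A B E G H J K
Mark C: refs=D null J, marked=A B C E G H J K
Mark D: refs=K, marked=A B C D E G H J K
Unmarked (collected): F I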